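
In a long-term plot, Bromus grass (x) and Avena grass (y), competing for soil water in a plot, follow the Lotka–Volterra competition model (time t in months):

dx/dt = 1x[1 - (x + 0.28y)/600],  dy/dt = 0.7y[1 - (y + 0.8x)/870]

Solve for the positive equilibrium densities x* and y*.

Setting both brackets to zero gives the nullclines x + 0.28y = 600 and 0.8x + y = 870.
Substituting y = 870 - 0.8x into the first: x(1 - 0.28·0.8) = 600 - 0.28·870.
So x* = 356/0.776 = 459, and then y* = 870 - 0.8·459 = 503.

x* ≈ 459, y* ≈ 503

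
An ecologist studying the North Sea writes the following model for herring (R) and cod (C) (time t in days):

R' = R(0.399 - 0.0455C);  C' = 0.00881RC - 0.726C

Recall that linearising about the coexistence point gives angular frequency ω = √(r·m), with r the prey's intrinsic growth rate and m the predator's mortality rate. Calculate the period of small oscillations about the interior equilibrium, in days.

Here r = 0.399 and m = 0.726, so r·m = 0.29.
ω = √0.29 = 0.538 per day, hence T = 2π/ω ≈ 11.7 days.

T ≈ 11.7 days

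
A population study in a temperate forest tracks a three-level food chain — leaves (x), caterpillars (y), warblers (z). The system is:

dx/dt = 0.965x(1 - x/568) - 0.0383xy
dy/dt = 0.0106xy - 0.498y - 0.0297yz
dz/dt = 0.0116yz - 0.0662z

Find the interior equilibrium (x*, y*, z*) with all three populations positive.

From dz/dt = 0: 0.0116y* = 0.0662, so y* = 5.71.
From dx/dt = 0: 0.965(1 - x*/568) = 0.0383·5.71, giving x* = 568·(1 - 0.227) = 439.
From dy/dt = 0: 0.0106·439 - 0.498 = 0.0297z*, so z* = 4.16/0.0297 = 140.

x* ≈ 439, y* ≈ 5.71, z* ≈ 140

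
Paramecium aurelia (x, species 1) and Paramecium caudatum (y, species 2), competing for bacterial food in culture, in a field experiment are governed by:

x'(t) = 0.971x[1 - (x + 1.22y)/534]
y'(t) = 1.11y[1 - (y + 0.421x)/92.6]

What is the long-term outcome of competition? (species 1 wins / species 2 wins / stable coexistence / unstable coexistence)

species 1 excludes species 2

Compare the nullcline intercepts: K1/α12 = 534/1.22 = 438 > K2 = 92.6; K2/α21 = 92.6/0.421 = 220 < K1 = 534.
Since the inequalities point opposite ways, species 1 can invade but species 2 cannot.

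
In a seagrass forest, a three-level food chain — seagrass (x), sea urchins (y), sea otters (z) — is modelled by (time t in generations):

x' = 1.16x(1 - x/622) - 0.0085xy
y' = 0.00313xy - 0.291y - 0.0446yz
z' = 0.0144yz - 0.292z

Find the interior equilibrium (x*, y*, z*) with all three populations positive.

From dz/dt = 0: 0.0144y* = 0.292, so y* = 20.3.
From dx/dt = 0: 1.16(1 - x*/622) = 0.0085·20.3, giving x* = 622·(1 - 0.149) = 530.
From dy/dt = 0: 0.00313·530 - 0.291 = 0.0446z*, so z* = 1.37/0.0446 = 30.6.

x* ≈ 530, y* ≈ 20.3, z* ≈ 30.6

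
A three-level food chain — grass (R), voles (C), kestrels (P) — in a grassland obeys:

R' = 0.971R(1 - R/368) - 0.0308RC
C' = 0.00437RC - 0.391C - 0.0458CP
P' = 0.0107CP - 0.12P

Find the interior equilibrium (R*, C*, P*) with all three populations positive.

From dP/dt = 0: 0.0107C* = 0.12, so C* = 11.2.
From dR/dt = 0: 0.971(1 - R*/368) = 0.0308·11.2, giving R* = 368·(1 - 0.356) = 237.
From dC/dt = 0: 0.00437·237 - 0.391 = 0.0458P*, so P* = 0.645/0.0458 = 14.1.

R* ≈ 237, C* ≈ 11.2, P* ≈ 14.1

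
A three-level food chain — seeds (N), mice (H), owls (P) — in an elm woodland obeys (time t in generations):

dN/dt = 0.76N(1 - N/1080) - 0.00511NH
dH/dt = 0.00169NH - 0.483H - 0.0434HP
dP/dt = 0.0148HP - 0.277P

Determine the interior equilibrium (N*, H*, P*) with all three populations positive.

From dP/dt = 0: 0.0148H* = 0.277, so H* = 18.7.
From dN/dt = 0: 0.76(1 - N*/1080) = 0.00511·18.7, giving N* = 1080·(1 - 0.126) = 944.
From dH/dt = 0: 0.00169·944 - 0.483 = 0.0434P*, so P* = 1.11/0.0434 = 25.6.

N* ≈ 944, H* ≈ 18.7, P* ≈ 25.6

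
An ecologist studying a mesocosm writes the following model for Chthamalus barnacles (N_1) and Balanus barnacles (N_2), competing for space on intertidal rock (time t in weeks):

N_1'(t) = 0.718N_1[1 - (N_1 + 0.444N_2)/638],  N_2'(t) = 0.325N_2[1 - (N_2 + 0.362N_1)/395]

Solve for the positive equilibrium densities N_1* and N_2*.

N_1* ≈ 551, N_2* ≈ 195

Setting both brackets to zero gives the nullclines N_1 + 0.444N_2 = 638 and 0.362N_1 + N_2 = 395.
Substituting N_2 = 395 - 0.362N_1 into the first: N_1(1 - 0.444·0.362) = 638 - 0.444·395.
So N_1* = 463/0.839 = 551, and then N_2* = 395 - 0.362·551 = 195.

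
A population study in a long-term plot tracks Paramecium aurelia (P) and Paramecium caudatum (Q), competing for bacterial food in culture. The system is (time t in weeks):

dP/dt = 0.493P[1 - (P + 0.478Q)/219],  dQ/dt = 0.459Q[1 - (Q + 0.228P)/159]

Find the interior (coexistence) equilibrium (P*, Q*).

P* ≈ 160, Q* ≈ 122

Setting both brackets to zero gives the nullclines P + 0.478Q = 219 and 0.228P + Q = 159.
Substituting Q = 159 - 0.228P into the first: P(1 - 0.478·0.228) = 219 - 0.478·159.
So P* = 143/0.891 = 160, and then Q* = 159 - 0.228·160 = 122.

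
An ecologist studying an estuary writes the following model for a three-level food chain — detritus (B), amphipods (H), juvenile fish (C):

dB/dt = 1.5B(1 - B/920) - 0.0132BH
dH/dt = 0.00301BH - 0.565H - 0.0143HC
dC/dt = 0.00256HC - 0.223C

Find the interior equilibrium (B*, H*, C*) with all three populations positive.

From dC/dt = 0: 0.00256H* = 0.223, so H* = 87.1.
From dB/dt = 0: 1.5(1 - B*/920) = 0.0132·87.1, giving B* = 920·(1 - 0.767) = 215.
From dH/dt = 0: 0.00301·215 - 0.565 = 0.0143C*, so C* = 0.0814/0.0143 = 5.69.

B* ≈ 215, H* ≈ 87.1, C* ≈ 5.69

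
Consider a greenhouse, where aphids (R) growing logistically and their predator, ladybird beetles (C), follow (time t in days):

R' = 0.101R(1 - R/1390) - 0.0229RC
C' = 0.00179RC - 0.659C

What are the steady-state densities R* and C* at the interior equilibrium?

From dC/dt = 0 with C > 0: 0.00179R* = 0.659, so R* = 368.
Substitute into dR/dt = 0: 0.101(1 - 368/1390) = 0.0229C*.
The bracket is 0.735, giving C* = 0.0742/0.0229 = 3.24.

R* ≈ 368, C* ≈ 3.24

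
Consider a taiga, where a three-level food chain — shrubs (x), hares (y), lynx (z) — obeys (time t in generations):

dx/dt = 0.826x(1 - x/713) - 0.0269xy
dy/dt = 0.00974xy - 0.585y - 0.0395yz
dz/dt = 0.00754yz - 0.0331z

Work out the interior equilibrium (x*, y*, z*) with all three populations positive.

x* ≈ 611, y* ≈ 4.39, z* ≈ 136

From dz/dt = 0: 0.00754y* = 0.0331, so y* = 4.39.
From dx/dt = 0: 0.826(1 - x*/713) = 0.0269·4.39, giving x* = 713·(1 - 0.143) = 611.
From dy/dt = 0: 0.00974·611 - 0.585 = 0.0395z*, so z* = 5.37/0.0395 = 136.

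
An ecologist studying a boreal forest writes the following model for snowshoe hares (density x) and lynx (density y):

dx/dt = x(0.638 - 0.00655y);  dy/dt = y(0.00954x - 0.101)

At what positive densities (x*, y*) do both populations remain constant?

Set dy/dt = 0 with y > 0: 0.00954x - 0.101 = 0, so x* = 0.101/0.00954 = 10.6.
Set dx/dt = 0 with x > 0: 0.638 - 0.00655y = 0, so y* = 0.638/0.00655 = 97.4.

x* ≈ 10.6, y* ≈ 97.4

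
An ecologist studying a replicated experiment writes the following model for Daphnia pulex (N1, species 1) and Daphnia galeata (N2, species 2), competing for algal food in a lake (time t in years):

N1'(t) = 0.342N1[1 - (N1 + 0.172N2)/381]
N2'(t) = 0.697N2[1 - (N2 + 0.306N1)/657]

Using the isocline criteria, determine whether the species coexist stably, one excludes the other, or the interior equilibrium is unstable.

stable coexistence

Compare the nullcline intercepts: K1/α12 = 381/0.172 = 2220 > K2 = 657; K2/α21 = 657/0.306 = 2150 > K1 = 381.
Since both inequalities hold, each species can invade when rare, so the interior equilibrium is stable.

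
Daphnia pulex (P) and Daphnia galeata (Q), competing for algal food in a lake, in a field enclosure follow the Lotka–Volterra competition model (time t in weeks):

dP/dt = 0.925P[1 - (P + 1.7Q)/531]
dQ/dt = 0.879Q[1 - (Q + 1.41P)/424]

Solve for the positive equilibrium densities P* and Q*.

P* ≈ 136, Q* ≈ 232

Setting both brackets to zero gives the nullclines P + 1.7Q = 531 and 1.41P + Q = 424.
Substituting Q = 424 - 1.41P into the first: P(1 - 1.7·1.41) = 531 - 1.7·424.
So P* = -190/-1.4 = 136, and then Q* = 424 - 1.41·136 = 232.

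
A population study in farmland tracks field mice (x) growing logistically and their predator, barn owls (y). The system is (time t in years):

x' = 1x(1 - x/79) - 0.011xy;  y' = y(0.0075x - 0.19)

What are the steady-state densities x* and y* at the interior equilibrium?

x* ≈ 25.3, y* ≈ 61.8

From dy/dt = 0 with y > 0: 0.0075x* = 0.19, so x* = 25.3.
Substitute into dx/dt = 0: 1(1 - 25.3/79) = 0.011y*.
The bracket is 0.679, giving y* = 0.679/0.011 = 61.8.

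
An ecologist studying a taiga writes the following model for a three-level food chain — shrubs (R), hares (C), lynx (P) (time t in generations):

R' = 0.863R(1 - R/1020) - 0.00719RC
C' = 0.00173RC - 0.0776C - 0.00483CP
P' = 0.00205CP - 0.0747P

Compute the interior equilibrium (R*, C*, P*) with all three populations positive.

R* ≈ 710, C* ≈ 36.4, P* ≈ 238

From dP/dt = 0: 0.00205C* = 0.0747, so C* = 36.4.
From dR/dt = 0: 0.863(1 - R*/1020) = 0.00719·36.4, giving R* = 1020·(1 - 0.304) = 710.
From dC/dt = 0: 0.00173·710 - 0.0776 = 0.00483P*, so P* = 1.15/0.00483 = 238.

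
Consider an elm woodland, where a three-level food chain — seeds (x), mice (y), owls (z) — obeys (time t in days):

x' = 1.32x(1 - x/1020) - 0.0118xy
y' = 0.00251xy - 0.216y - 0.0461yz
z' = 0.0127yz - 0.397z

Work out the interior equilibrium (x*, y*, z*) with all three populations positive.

x* ≈ 735, y* ≈ 31.3, z* ≈ 35.3

From dz/dt = 0: 0.0127y* = 0.397, so y* = 31.3.
From dx/dt = 0: 1.32(1 - x*/1020) = 0.0118·31.3, giving x* = 1020·(1 - 0.279) = 735.
From dy/dt = 0: 0.00251·735 - 0.216 = 0.0461z*, so z* = 1.63/0.0461 = 35.3.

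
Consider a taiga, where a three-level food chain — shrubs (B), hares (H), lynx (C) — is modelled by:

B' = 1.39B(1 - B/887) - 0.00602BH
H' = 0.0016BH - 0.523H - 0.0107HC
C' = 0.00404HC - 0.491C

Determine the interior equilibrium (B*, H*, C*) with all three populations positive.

B* ≈ 420, H* ≈ 122, C* ≈ 13.9

From dC/dt = 0: 0.00404H* = 0.491, so H* = 122.
From dB/dt = 0: 1.39(1 - B*/887) = 0.00602·122, giving B* = 887·(1 - 0.526) = 420.
From dH/dt = 0: 0.0016·420 - 0.523 = 0.0107C*, so C* = 0.149/0.0107 = 13.9.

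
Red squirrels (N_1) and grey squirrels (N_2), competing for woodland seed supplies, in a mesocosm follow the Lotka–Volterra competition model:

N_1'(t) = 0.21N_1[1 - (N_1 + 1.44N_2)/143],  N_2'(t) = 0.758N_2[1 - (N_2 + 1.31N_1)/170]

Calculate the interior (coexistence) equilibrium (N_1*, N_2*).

N_1* ≈ 115, N_2* ≈ 19.6

Setting both brackets to zero gives the nullclines N_1 + 1.44N_2 = 143 and 1.31N_1 + N_2 = 170.
Substituting N_2 = 170 - 1.31N_1 into the first: N_1(1 - 1.44·1.31) = 143 - 1.44·170.
So N_1* = -102/-0.886 = 115, and then N_2* = 170 - 1.31·115 = 19.6.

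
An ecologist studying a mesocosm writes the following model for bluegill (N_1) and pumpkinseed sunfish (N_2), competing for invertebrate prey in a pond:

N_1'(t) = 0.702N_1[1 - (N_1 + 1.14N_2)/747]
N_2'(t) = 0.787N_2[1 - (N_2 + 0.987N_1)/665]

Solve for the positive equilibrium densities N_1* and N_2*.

N_1* ≈ 88.7, N_2* ≈ 577

Setting both brackets to zero gives the nullclines N_1 + 1.14N_2 = 747 and 0.987N_1 + N_2 = 665.
Substituting N_2 = 665 - 0.987N_1 into the first: N_1(1 - 1.14·0.987) = 747 - 1.14·665.
So N_1* = -11.1/-0.125 = 88.7, and then N_2* = 665 - 0.987·88.7 = 577.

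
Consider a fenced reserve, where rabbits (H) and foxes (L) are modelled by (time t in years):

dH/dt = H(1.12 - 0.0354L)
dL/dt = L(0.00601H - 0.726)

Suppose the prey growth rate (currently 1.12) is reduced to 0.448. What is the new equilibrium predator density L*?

At the interior fixed point, setting dH/dt = 0 with H > 0 fixes L* = (prey growth rate)/(HL coefficient) — independent of the other coefficients.
With the change, L* = 0.448/0.0354 = 12.7; it falls from 31.6.

L* ≈ 12.7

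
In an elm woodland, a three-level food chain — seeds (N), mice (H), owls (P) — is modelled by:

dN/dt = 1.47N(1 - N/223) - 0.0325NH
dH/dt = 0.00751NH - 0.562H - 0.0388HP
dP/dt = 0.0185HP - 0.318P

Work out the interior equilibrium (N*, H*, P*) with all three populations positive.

N* ≈ 138, H* ≈ 17.2, P* ≈ 12.3

From dP/dt = 0: 0.0185H* = 0.318, so H* = 17.2.
From dN/dt = 0: 1.47(1 - N*/223) = 0.0325·17.2, giving N* = 223·(1 - 0.38) = 138.
From dH/dt = 0: 0.00751·138 - 0.562 = 0.0388P*, so P* = 0.476/0.0388 = 12.3.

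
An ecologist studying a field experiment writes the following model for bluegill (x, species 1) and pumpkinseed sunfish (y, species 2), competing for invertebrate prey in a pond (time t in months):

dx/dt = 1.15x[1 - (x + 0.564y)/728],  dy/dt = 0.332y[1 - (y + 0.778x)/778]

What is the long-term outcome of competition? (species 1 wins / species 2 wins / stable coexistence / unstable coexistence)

stable coexistence

Compare the nullcline intercepts: K1/α12 = 728/0.564 = 1290 > K2 = 778; K2/α21 = 778/0.778 = 1000 > K1 = 728.
Since both inequalities hold, each species can invade when rare, so the interior equilibrium is stable.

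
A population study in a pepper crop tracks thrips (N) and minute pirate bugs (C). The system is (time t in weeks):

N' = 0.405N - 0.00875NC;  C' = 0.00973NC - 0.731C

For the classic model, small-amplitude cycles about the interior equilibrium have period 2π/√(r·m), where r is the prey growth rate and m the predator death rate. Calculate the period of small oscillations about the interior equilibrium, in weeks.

Here r = 0.405 and m = 0.731, so r·m = 0.296.
ω = √0.296 = 0.544 per week, hence T = 2π/ω ≈ 11.5 weeks.

T ≈ 11.5 weeks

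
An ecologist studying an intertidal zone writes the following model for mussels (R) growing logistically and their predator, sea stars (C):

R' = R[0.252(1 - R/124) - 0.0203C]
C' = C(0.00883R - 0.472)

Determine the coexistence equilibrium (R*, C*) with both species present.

From dC/dt = 0 with C > 0: 0.00883R* = 0.472, so R* = 53.5.
Substitute into dR/dt = 0: 0.252(1 - 53.5/124) = 0.0203C*.
The bracket is 0.569, giving C* = 0.143/0.0203 = 7.06.

R* ≈ 53.5, C* ≈ 7.06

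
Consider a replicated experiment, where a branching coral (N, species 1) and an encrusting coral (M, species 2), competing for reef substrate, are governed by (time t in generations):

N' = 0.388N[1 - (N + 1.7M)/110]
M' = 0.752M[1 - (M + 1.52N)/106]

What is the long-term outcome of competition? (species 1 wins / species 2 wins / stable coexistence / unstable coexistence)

unstable coexistence (outcome depends on initial conditions)

Compare the nullcline intercepts: K1/α12 = 110/1.7 = 64.7 < K2 = 106; K2/α21 = 106/1.52 = 69.7 < K1 = 110.
Since both are reversed, neither can invade when rare; the interior point is a saddle.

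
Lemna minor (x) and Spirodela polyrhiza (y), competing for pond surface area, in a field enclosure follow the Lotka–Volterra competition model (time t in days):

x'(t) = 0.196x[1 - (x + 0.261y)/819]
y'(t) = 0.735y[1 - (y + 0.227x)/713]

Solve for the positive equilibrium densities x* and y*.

Setting both brackets to zero gives the nullclines x + 0.261y = 819 and 0.227x + y = 713.
Substituting y = 713 - 0.227x into the first: x(1 - 0.261·0.227) = 819 - 0.261·713.
So x* = 633/0.941 = 673, and then y* = 713 - 0.227·673 = 560.

x* ≈ 673, y* ≈ 560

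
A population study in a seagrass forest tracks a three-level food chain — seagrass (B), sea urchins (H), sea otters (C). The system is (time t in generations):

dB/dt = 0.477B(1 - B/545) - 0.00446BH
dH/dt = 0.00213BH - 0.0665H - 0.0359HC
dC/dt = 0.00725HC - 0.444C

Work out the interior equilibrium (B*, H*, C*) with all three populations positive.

From dC/dt = 0: 0.00725H* = 0.444, so H* = 61.2.
From dB/dt = 0: 0.477(1 - B*/545) = 0.00446·61.2, giving B* = 545·(1 - 0.573) = 233.
From dH/dt = 0: 0.00213·233 - 0.0665 = 0.0359C*, so C* = 0.43/0.0359 = 12.

B* ≈ 233, H* ≈ 61.2, C* ≈ 12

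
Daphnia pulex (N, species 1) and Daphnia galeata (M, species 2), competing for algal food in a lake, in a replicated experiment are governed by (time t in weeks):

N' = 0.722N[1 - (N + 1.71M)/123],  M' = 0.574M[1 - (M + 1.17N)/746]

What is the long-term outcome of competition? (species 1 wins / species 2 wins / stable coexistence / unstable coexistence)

Compare the nullcline intercepts: K1/α12 = 123/1.71 = 71.9 < K2 = 746; K2/α21 = 746/1.17 = 638 > K1 = 123.
Since the inequalities point opposite ways, species 2 can invade but species 1 cannot.

species 2 excludes species 1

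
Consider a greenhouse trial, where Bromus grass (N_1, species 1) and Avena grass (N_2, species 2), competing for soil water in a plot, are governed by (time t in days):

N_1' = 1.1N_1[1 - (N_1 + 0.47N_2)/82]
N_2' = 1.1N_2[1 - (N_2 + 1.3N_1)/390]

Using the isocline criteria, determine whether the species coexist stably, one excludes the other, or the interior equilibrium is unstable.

species 2 excludes species 1

Compare the nullcline intercepts: K1/α12 = 82/0.47 = 174 < K2 = 390; K2/α21 = 390/1.3 = 300 > K1 = 82.
Since the inequalities point opposite ways, species 2 can invade but species 1 cannot.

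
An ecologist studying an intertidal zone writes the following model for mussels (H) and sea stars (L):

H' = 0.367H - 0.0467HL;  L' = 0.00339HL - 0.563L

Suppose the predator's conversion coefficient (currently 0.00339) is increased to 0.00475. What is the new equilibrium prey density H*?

H* ≈ 119

At the interior fixed point, setting dL/dt = 0 with L > 0 fixes H* = (predator death rate)/(HL coefficient) — independent of the other coefficients.
With the change, H* = 0.563/0.00475 = 119; it falls from 166.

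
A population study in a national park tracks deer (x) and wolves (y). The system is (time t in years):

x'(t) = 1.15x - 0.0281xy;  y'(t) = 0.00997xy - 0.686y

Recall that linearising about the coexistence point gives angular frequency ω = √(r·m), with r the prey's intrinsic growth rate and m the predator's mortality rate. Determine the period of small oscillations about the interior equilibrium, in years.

Here r = 1.15 and m = 0.686, so r·m = 0.789.
ω = √0.789 = 0.888 per year, hence T = 2π/ω ≈ 7.07 years.

T ≈ 7.07 years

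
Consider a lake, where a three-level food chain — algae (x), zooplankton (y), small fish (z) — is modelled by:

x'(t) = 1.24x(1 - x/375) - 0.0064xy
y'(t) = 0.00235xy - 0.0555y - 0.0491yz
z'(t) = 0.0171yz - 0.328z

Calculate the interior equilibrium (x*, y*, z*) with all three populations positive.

x* ≈ 338, y* ≈ 19.2, z* ≈ 15

From dz/dt = 0: 0.0171y* = 0.328, so y* = 19.2.
From dx/dt = 0: 1.24(1 - x*/375) = 0.0064·19.2, giving x* = 375·(1 - 0.099) = 338.
From dy/dt = 0: 0.00235·338 - 0.0555 = 0.0491z*, so z* = 0.739/0.0491 = 15.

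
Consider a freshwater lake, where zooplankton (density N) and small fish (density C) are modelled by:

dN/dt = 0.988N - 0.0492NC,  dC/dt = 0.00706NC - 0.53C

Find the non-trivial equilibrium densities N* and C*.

Set dC/dt = 0 with C > 0: 0.00706N - 0.53 = 0, so N* = 0.53/0.00706 = 75.1.
Set dN/dt = 0 with N > 0: 0.988 - 0.0492C = 0, so C* = 0.988/0.0492 = 20.1.

N* ≈ 75.1, C* ≈ 20.1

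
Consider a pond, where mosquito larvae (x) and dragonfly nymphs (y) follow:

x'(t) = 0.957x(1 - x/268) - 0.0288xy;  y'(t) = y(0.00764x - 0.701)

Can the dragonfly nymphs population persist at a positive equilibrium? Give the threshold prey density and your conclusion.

The predator equation gives dy/dt > 0 only when x > 0.701/0.00764 = 91.8.
Without the predator, x → K = 268. Since 268 > 91.8, the predator can invade and persist.

Threshold x = 91.8; K > 91.8, so yes, the predator persists.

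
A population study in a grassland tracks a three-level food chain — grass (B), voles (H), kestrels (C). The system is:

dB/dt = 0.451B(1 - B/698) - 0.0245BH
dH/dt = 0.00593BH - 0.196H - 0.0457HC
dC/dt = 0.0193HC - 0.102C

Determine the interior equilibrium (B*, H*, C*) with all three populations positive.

From dC/dt = 0: 0.0193H* = 0.102, so H* = 5.28.
From dB/dt = 0: 0.451(1 - B*/698) = 0.0245·5.28, giving B* = 698·(1 - 0.287) = 498.
From dH/dt = 0: 0.00593·498 - 0.196 = 0.0457C*, so C* = 2.75/0.0457 = 60.3.

B* ≈ 498, H* ≈ 5.28, C* ≈ 60.3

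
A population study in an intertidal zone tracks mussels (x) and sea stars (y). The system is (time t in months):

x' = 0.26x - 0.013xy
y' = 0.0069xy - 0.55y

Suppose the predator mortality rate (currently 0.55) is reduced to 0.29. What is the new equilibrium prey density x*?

x* ≈ 42

At the interior fixed point, setting dy/dt = 0 with y > 0 fixes x* = (predator death rate)/(xy coefficient) — independent of the other coefficients.
With the change, x* = 0.29/0.0069 = 42; it falls from 79.7.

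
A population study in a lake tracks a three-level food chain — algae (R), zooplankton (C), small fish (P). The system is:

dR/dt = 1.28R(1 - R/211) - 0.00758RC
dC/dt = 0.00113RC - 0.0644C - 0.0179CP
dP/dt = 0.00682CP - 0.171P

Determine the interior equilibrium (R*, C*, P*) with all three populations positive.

R* ≈ 180, C* ≈ 25.1, P* ≈ 7.74

From dP/dt = 0: 0.00682C* = 0.171, so C* = 25.1.
From dR/dt = 0: 1.28(1 - R*/211) = 0.00758·25.1, giving R* = 211·(1 - 0.148) = 180.
From dC/dt = 0: 0.00113·180 - 0.0644 = 0.0179P*, so P* = 0.139/0.0179 = 7.74.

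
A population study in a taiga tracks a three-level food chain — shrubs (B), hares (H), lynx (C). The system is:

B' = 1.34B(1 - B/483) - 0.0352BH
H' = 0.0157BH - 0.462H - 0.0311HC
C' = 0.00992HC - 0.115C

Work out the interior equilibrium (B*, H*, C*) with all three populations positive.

From dC/dt = 0: 0.00992H* = 0.115, so H* = 11.6.
From dB/dt = 0: 1.34(1 - B*/483) = 0.0352·11.6, giving B* = 483·(1 - 0.305) = 336.
From dH/dt = 0: 0.0157·336 - 0.462 = 0.0311C*, so C* = 4.81/0.0311 = 155.

B* ≈ 336, H* ≈ 11.6, C* ≈ 155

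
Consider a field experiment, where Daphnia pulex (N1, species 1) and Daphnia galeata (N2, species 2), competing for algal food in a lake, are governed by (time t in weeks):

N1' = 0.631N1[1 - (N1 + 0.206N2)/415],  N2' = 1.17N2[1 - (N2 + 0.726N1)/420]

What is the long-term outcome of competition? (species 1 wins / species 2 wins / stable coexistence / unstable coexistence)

Compare the nullcline intercepts: K1/α12 = 415/0.206 = 2010 > K2 = 420; K2/α21 = 420/0.726 = 579 > K1 = 415.
Since both inequalities hold, each species can invade when rare, so the interior equilibrium is stable.

stable coexistence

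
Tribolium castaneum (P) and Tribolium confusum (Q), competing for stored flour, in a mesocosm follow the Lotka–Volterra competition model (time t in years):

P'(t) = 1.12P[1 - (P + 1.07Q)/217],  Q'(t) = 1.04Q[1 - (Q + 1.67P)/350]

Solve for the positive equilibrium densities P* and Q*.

Setting both brackets to zero gives the nullclines P + 1.07Q = 217 and 1.67P + Q = 350.
Substituting Q = 350 - 1.67P into the first: P(1 - 1.07·1.67) = 217 - 1.07·350.
So P* = -158/-0.787 = 200, and then Q* = 350 - 1.67·200 = 15.7.

P* ≈ 200, Q* ≈ 15.7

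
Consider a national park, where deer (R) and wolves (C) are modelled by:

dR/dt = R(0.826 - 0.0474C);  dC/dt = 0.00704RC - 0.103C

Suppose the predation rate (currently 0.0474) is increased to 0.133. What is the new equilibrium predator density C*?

At the interior fixed point, setting dR/dt = 0 with R > 0 fixes C* = (prey growth rate)/(RC coefficient) — independent of the other coefficients.
With the change, C* = 0.826/0.133 = 6.21; it falls from 17.4.

C* ≈ 6.21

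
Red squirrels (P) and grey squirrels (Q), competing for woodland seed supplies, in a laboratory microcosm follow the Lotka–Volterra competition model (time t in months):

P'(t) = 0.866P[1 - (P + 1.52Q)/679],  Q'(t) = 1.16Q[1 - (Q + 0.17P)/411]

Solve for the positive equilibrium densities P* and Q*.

Setting both brackets to zero gives the nullclines P + 1.52Q = 679 and 0.17P + Q = 411.
Substituting Q = 411 - 0.17P into the first: P(1 - 1.52·0.17) = 679 - 1.52·411.
So P* = 54.3/0.742 = 73.2, and then Q* = 411 - 0.17·73.2 = 399.

P* ≈ 73.2, Q* ≈ 399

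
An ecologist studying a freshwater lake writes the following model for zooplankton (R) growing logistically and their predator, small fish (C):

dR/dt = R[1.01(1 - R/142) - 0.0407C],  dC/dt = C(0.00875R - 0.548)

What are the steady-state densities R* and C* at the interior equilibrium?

From dC/dt = 0 with C > 0: 0.00875R* = 0.548, so R* = 62.6.
Substitute into dR/dt = 0: 1.01(1 - 62.6/142) = 0.0407C*.
The bracket is 0.559, giving C* = 0.565/0.0407 = 13.9.

R* ≈ 62.6, C* ≈ 13.9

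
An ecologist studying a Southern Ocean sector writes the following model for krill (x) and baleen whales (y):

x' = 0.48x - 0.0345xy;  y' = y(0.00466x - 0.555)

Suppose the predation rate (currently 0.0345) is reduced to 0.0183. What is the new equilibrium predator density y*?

At the interior fixed point, setting dx/dt = 0 with x > 0 fixes y* = (prey growth rate)/(xy coefficient) — independent of the other coefficients.
With the change, y* = 0.48/0.0183 = 26.2; it rises from 13.9.

y* ≈ 26.2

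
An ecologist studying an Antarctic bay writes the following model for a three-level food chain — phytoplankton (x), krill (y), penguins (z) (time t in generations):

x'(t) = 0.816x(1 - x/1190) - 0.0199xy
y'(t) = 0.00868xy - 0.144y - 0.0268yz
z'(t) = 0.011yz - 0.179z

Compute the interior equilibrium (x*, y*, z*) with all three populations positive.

From dz/dt = 0: 0.011y* = 0.179, so y* = 16.3.
From dx/dt = 0: 0.816(1 - x*/1190) = 0.0199·16.3, giving x* = 1190·(1 - 0.397) = 718.
From dy/dt = 0: 0.00868·718 - 0.144 = 0.0268z*, so z* = 6.09/0.0268 = 227.

x* ≈ 718, y* ≈ 16.3, z* ≈ 227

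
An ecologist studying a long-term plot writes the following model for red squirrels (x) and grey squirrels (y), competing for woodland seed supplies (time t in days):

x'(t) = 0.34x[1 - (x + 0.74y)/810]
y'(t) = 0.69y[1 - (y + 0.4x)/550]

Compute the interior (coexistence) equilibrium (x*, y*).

x* ≈ 572, y* ≈ 321

Setting both brackets to zero gives the nullclines x + 0.74y = 810 and 0.4x + y = 550.
Substituting y = 550 - 0.4x into the first: x(1 - 0.74·0.4) = 810 - 0.74·550.
So x* = 403/0.704 = 572, and then y* = 550 - 0.4·572 = 321.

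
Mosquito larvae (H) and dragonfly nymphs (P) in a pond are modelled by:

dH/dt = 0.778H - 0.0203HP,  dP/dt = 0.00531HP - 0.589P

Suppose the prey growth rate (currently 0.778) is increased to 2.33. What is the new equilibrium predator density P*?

P* ≈ 115

At the interior fixed point, setting dH/dt = 0 with H > 0 fixes P* = (prey growth rate)/(HP coefficient) — independent of the other coefficients.
With the change, P* = 2.33/0.0203 = 115; it rises from 38.3.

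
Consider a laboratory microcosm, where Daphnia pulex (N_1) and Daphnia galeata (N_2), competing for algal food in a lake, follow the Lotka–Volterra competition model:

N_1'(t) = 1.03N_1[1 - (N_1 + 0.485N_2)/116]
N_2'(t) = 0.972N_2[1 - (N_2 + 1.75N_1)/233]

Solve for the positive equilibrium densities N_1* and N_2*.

Setting both brackets to zero gives the nullclines N_1 + 0.485N_2 = 116 and 1.75N_1 + N_2 = 233.
Substituting N_2 = 233 - 1.75N_1 into the first: N_1(1 - 0.485·1.75) = 116 - 0.485·233.
So N_1* = 3/0.151 = 19.8, and then N_2* = 233 - 1.75·19.8 = 198.

N_1* ≈ 19.8, N_2* ≈ 198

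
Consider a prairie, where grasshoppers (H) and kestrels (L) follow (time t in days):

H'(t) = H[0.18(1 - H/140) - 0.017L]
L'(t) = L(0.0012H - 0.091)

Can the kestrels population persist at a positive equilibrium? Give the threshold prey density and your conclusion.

The predator equation gives dL/dt > 0 only when H > 0.091/0.0012 = 75.8.
Without the predator, H → K = 140. Since 140 > 75.8, the predator can invade and persist.

Threshold H = 75.8; K > 75.8, so yes, the predator persists.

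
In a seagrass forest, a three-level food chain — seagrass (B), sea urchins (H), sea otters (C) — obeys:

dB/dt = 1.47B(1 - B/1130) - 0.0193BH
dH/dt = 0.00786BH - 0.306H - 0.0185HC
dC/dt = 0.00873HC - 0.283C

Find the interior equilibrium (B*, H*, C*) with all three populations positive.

B* ≈ 649, H* ≈ 32.4, C* ≈ 259

From dC/dt = 0: 0.00873H* = 0.283, so H* = 32.4.
From dB/dt = 0: 1.47(1 - B*/1130) = 0.0193·32.4, giving B* = 1130·(1 - 0.426) = 649.
From dH/dt = 0: 0.00786·649 - 0.306 = 0.0185C*, so C* = 4.8/0.0185 = 259.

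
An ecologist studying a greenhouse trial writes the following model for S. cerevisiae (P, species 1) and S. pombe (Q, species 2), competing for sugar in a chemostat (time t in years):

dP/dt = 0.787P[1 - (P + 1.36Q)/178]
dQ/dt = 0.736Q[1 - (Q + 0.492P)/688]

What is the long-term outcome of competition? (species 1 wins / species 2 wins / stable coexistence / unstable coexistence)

species 2 excludes species 1

Compare the nullcline intercepts: K1/α12 = 178/1.36 = 131 < K2 = 688; K2/α21 = 688/0.492 = 1400 > K1 = 178.
Since the inequalities point opposite ways, species 2 can invade but species 1 cannot.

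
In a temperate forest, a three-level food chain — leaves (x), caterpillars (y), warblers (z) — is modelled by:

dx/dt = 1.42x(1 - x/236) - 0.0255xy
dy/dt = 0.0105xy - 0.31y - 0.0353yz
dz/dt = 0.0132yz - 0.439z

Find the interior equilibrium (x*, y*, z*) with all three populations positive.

x* ≈ 95.1, y* ≈ 33.3, z* ≈ 19.5

From dz/dt = 0: 0.0132y* = 0.439, so y* = 33.3.
From dx/dt = 0: 1.42(1 - x*/236) = 0.0255·33.3, giving x* = 236·(1 - 0.597) = 95.1.
From dy/dt = 0: 0.0105·95.1 - 0.31 = 0.0353z*, so z* = 0.688/0.0353 = 19.5.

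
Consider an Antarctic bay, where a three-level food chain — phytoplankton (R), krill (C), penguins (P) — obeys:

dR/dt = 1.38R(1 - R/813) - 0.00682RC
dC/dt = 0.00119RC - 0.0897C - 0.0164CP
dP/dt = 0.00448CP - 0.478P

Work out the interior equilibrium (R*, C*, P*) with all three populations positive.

From dP/dt = 0: 0.00448C* = 0.478, so C* = 107.
From dR/dt = 0: 1.38(1 - R*/813) = 0.00682·107, giving R* = 813·(1 - 0.527) = 384.
From dC/dt = 0: 0.00119·384 - 0.0897 = 0.0164P*, so P* = 0.368/0.0164 = 22.4.

R* ≈ 384, C* ≈ 107, P* ≈ 22.4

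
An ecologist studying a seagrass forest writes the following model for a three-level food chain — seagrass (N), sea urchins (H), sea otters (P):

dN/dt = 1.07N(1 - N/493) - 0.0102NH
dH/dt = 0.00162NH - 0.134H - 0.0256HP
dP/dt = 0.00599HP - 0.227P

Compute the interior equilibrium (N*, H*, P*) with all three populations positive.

N* ≈ 315, H* ≈ 37.9, P* ≈ 14.7

From dP/dt = 0: 0.00599H* = 0.227, so H* = 37.9.
From dN/dt = 0: 1.07(1 - N*/493) = 0.0102·37.9, giving N* = 493·(1 - 0.361) = 315.
From dH/dt = 0: 0.00162·315 - 0.134 = 0.0256P*, so P* = 0.376/0.0256 = 14.7.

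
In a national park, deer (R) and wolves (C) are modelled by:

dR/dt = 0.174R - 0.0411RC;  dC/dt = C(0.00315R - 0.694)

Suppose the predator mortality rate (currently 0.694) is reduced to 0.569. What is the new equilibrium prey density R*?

R* ≈ 181

At the interior fixed point, setting dC/dt = 0 with C > 0 fixes R* = (predator death rate)/(RC coefficient) — independent of the other coefficients.
With the change, R* = 0.569/0.00315 = 181; it falls from 220.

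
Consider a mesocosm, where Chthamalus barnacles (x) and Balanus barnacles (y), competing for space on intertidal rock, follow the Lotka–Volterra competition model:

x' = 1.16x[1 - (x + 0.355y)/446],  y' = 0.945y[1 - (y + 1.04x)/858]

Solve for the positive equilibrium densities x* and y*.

Setting both brackets to zero gives the nullclines x + 0.355y = 446 and 1.04x + y = 858.
Substituting y = 858 - 1.04x into the first: x(1 - 0.355·1.04) = 446 - 0.355·858.
So x* = 141/0.631 = 224, and then y* = 858 - 1.04·224 = 625.

x* ≈ 224, y* ≈ 625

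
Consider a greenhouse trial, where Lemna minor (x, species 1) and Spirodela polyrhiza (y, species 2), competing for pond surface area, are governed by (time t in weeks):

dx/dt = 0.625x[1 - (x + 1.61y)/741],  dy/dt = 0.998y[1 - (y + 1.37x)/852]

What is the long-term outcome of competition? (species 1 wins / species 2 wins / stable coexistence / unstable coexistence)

Compare the nullcline intercepts: K1/α12 = 741/1.61 = 460 < K2 = 852; K2/α21 = 852/1.37 = 622 < K1 = 741.
Since both are reversed, neither can invade when rare; the interior point is a saddle.

unstable coexistence (outcome depends on initial conditions)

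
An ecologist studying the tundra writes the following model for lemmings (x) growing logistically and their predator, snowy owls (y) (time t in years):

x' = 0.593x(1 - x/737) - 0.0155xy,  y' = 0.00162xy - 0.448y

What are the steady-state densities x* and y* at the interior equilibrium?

x* ≈ 277, y* ≈ 23.9

From dy/dt = 0 with y > 0: 0.00162x* = 0.448, so x* = 277.
Substitute into dx/dt = 0: 0.593(1 - 277/737) = 0.0155y*.
The bracket is 0.625, giving y* = 0.37/0.0155 = 23.9.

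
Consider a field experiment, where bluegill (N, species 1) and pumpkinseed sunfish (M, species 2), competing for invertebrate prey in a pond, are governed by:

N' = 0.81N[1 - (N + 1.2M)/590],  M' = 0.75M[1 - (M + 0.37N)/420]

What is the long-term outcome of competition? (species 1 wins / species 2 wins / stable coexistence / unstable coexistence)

stable coexistence

Compare the nullcline intercepts: K1/α12 = 590/1.2 = 492 > K2 = 420; K2/α21 = 420/0.37 = 1140 > K1 = 590.
Since both inequalities hold, each species can invade when rare, so the interior equilibrium is stable.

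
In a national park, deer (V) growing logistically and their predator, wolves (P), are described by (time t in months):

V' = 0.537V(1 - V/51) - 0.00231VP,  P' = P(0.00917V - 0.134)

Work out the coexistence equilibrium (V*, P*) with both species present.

V* ≈ 14.6, P* ≈ 166

From dP/dt = 0 with P > 0: 0.00917V* = 0.134, so V* = 14.6.
Substitute into dV/dt = 0: 0.537(1 - 14.6/51) = 0.00231P*.
The bracket is 0.713, giving P* = 0.383/0.00231 = 166.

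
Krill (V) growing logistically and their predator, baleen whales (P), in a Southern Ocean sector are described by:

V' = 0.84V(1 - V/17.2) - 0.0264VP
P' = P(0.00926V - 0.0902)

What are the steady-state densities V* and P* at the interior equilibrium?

From dP/dt = 0 with P > 0: 0.00926V* = 0.0902, so V* = 9.74.
Substitute into dV/dt = 0: 0.84(1 - 9.74/17.2) = 0.0264P*.
The bracket is 0.434, giving P* = 0.364/0.0264 = 13.8.

V* ≈ 9.74, P* ≈ 13.8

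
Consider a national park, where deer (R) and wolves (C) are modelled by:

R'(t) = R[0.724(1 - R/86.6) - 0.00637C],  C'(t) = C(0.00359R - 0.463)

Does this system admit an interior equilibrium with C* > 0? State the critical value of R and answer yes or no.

The predator equation gives dC/dt > 0 only when R > 0.463/0.00359 = 129.
Without the predator, R → K = 86.6. Since 86.6 < 129, the predator cannot invade.

Threshold R = 129; K < 129, so no, the predator goes extinct.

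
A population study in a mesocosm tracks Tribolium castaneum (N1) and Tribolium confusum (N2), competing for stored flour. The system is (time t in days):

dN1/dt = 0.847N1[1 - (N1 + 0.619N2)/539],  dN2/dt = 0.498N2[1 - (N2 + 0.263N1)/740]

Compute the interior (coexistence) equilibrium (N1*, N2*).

Setting both brackets to zero gives the nullclines N1 + 0.619N2 = 539 and 0.263N1 + N2 = 740.
Substituting N2 = 740 - 0.263N1 into the first: N1(1 - 0.619·0.263) = 539 - 0.619·740.
So N1* = 80.9/0.837 = 96.7, and then N2* = 740 - 0.263·96.7 = 715.

N1* ≈ 96.7, N2* ≈ 715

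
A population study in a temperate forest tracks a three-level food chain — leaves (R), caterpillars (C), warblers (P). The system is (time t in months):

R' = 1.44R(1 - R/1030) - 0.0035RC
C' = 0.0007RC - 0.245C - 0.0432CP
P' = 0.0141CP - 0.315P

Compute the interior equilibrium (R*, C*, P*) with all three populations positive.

From dP/dt = 0: 0.0141C* = 0.315, so C* = 22.3.
From dR/dt = 0: 1.44(1 - R*/1030) = 0.0035·22.3, giving R* = 1030·(1 - 0.0543) = 974.
From dC/dt = 0: 0.0007·974 - 0.245 = 0.0432P*, so P* = 0.437/0.0432 = 10.1.

R* ≈ 974, C* ≈ 22.3, P* ≈ 10.1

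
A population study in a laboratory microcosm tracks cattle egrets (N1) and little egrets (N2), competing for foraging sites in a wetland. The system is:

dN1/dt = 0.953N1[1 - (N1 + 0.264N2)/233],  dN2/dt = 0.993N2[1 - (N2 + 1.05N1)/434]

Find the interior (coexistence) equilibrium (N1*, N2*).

N1* ≈ 164, N2* ≈ 262

Setting both brackets to zero gives the nullclines N1 + 0.264N2 = 233 and 1.05N1 + N2 = 434.
Substituting N2 = 434 - 1.05N1 into the first: N1(1 - 0.264·1.05) = 233 - 0.264·434.
So N1* = 118/0.723 = 164, and then N2* = 434 - 1.05·164 = 262.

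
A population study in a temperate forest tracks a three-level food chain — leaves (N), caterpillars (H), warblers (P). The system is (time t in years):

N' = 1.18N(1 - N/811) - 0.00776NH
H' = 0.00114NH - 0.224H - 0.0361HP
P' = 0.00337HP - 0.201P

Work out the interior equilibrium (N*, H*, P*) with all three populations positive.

N* ≈ 493, H* ≈ 59.6, P* ≈ 9.36

From dP/dt = 0: 0.00337H* = 0.201, so H* = 59.6.
From dN/dt = 0: 1.18(1 - N*/811) = 0.00776·59.6, giving N* = 811·(1 - 0.392) = 493.
From dH/dt = 0: 0.00114·493 - 0.224 = 0.0361P*, so P* = 0.338/0.0361 = 9.36.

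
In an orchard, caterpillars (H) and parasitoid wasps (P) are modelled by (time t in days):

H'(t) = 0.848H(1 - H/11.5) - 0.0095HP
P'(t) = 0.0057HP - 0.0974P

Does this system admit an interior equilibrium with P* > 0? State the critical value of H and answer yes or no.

Threshold H = 17.1; K < 17.1, so no, the predator goes extinct.

The predator equation gives dP/dt > 0 only when H > 0.0974/0.0057 = 17.1.
Without the predator, H → K = 11.5. Since 11.5 < 17.1, the predator cannot invade.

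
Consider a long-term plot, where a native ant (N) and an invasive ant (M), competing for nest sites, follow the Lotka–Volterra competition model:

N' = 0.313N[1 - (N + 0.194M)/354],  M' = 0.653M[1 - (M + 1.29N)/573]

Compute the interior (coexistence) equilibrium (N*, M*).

N* ≈ 324, M* ≈ 155

Setting both brackets to zero gives the nullclines N + 0.194M = 354 and 1.29N + M = 573.
Substituting M = 573 - 1.29N into the first: N(1 - 0.194·1.29) = 354 - 0.194·573.
So N* = 243/0.75 = 324, and then M* = 573 - 1.29·324 = 155.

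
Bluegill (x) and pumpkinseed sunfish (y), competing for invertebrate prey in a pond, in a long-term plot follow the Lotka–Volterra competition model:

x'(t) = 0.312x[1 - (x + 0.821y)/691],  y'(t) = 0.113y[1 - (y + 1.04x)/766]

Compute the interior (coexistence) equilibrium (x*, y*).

Setting both brackets to zero gives the nullclines x + 0.821y = 691 and 1.04x + y = 766.
Substituting y = 766 - 1.04x into the first: x(1 - 0.821·1.04) = 691 - 0.821·766.
So x* = 62.1/0.146 = 425, and then y* = 766 - 1.04·425 = 324.

x* ≈ 425, y* ≈ 324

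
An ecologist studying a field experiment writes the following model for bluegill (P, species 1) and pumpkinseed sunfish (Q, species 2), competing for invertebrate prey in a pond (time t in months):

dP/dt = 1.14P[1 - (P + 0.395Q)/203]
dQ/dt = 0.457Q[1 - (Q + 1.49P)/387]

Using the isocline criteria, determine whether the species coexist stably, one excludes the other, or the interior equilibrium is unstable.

stable coexistence

Compare the nullcline intercepts: K1/α12 = 203/0.395 = 514 > K2 = 387; K2/α21 = 387/1.49 = 260 > K1 = 203.
Since both inequalities hold, each species can invade when rare, so the interior equilibrium is stable.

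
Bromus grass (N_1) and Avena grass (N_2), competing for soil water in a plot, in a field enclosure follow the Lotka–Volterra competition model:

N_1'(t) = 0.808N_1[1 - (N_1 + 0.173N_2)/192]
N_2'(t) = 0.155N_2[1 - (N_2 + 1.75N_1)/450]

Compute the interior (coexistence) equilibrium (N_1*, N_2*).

N_1* ≈ 164, N_2* ≈ 163

Setting both brackets to zero gives the nullclines N_1 + 0.173N_2 = 192 and 1.75N_1 + N_2 = 450.
Substituting N_2 = 450 - 1.75N_1 into the first: N_1(1 - 0.173·1.75) = 192 - 0.173·450.
So N_1* = 114/0.697 = 164, and then N_2* = 450 - 1.75·164 = 163.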